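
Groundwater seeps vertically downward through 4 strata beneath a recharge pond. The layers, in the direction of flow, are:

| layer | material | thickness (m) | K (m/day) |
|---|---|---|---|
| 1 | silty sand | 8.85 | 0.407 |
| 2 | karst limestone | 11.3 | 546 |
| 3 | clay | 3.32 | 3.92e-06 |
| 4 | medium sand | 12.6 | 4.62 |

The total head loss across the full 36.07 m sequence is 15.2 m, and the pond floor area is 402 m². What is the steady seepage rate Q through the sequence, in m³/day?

0.00721

Flow is perpendicular to layering, so the layers act in series and the equivalent K is the thickness-weighted harmonic mean.
Total thickness L = 8.85 + 11.3 + 3.32 + 12.6 = 36.07 m.
Σ(b_i/K_i) = 8.85/0.407 + 11.3/546 + 3.32/3.92e-06 + 12.6/4.62 = 8.470e+05 d.
K_eq = L / Σ(b_i/K_i) = 36.07 / 8.470e+05 = 4.259e-05 m/day.
Q = K_eq · A · (Δh/L) = 4.259e-05 × 402 × (15.2/36.07) = 0.007214 m³/day.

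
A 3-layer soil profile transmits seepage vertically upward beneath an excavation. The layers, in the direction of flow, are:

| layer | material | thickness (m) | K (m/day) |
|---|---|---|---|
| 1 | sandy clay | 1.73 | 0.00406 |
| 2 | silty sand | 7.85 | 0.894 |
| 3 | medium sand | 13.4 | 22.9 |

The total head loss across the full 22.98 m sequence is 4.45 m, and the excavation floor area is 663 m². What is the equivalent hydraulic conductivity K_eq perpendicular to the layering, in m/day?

0.0528

Flow is perpendicular to layering, so the layers act in series and the equivalent K is the thickness-weighted harmonic mean.
Total thickness L = 1.73 + 7.85 + 13.4 = 22.98 m.
Σ(b_i/K_i) = 1.73/0.00406 + 7.85/0.894 + 13.4/22.9 = 435.5 d.
K_eq = L / Σ(b_i/K_i) = 22.98 / 435.5 = 0.05277 m/day.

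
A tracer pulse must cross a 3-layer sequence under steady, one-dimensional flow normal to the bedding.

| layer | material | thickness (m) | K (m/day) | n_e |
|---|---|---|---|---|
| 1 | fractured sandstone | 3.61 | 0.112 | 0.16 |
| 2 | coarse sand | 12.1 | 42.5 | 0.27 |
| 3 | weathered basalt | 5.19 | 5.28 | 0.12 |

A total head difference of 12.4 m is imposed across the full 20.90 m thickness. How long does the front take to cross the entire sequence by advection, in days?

With flow normal to the layers, continuity requires the same specific discharge q through every layer.
Σ(b_i/K_i) = 3.61/0.112 + 12.1/42.5 + 5.19/5.28 = 33.50 d.
q = Δh / Σ(b_i/K_i) = 12.4 / 33.50 = 0.3702 m/day.
In each layer the seepage velocity is v_i = q/n_i, so the layer transit time is t_i = b_i·n_i / q:
  layer 1 (fractured sandstone): t_1 = 3.61 × 0.16 / 0.3702 = 1.560 d
  layer 2 (coarse sand): t_2 = 12.1 × 0.27 / 0.3702 = 8.826 d
  layer 3 (weathered basalt): t_3 = 5.19 × 0.12 / 0.3702 = 1.683 d
Total t = Σ t_i = 12.07 days.

12.1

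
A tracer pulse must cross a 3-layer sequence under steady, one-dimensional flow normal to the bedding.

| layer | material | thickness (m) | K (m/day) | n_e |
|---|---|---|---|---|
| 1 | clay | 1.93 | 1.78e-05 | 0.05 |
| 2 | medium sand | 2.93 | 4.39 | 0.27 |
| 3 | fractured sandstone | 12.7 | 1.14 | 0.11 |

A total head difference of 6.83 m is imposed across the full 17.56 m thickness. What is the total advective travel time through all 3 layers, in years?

99.3

With flow normal to the layers, continuity requires the same specific discharge q through every layer.
Σ(b_i/K_i) = 1.93/1.78e-05 + 2.93/4.39 + 12.7/1.14 = 1.084e+05 d.
q = Δh / Σ(b_i/K_i) = 6.83 / 1.084e+05 = 6.298e-05 m/day.
In each layer the seepage velocity is v_i = q/n_i, so the layer transit time is t_i = b_i·n_i / q:
  layer 1 (clay): t_1 = 1.93 × 0.05 / 6.298e-05 = 1532 d
  layer 2 (medium sand): t_2 = 2.93 × 0.27 / 6.298e-05 = 12560 d
  layer 3 (fractured sandstone): t_3 = 12.7 × 0.11 / 6.298e-05 = 22180 d
Total t = Σ t_i = 36272 days = 99.31 years.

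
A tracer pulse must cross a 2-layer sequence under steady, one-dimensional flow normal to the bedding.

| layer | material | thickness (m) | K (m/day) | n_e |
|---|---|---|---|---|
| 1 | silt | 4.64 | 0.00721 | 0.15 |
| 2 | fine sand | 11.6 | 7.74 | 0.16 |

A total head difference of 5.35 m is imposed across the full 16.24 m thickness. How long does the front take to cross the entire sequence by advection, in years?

0.842

With flow normal to the layers, continuity requires the same specific discharge q through every layer.
Σ(b_i/K_i) = 4.64/0.00721 + 11.6/7.74 = 645.0 d.
q = Δh / Σ(b_i/K_i) = 5.35 / 645.0 = 0.008294 m/day.
In each layer the seepage velocity is v_i = q/n_i, so the layer transit time is t_i = b_i·n_i / q:
  layer 1 (silt): t_1 = 4.64 × 0.15 / 0.008294 = 83.92 d
  layer 2 (fine sand): t_2 = 11.6 × 0.16 / 0.008294 = 223.8 d
Total t = Σ t_i = 307.7 days = 0.8424 years.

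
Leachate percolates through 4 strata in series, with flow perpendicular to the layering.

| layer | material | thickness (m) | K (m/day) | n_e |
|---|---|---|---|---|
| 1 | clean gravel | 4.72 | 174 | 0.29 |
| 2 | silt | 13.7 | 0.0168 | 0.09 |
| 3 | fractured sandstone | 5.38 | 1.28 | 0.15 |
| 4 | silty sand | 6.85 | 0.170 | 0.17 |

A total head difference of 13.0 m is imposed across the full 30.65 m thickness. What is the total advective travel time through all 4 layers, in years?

With flow normal to the layers, continuity requires the same specific discharge q through every layer.
Σ(b_i/K_i) = 4.72/174 + 13.7/0.0168 + 5.38/1.28 + 6.85/0.170 = 860.0 d.
q = Δh / Σ(b_i/K_i) = 13.0 / 860.0 = 0.01512 m/day.
In each layer the seepage velocity is v_i = q/n_i, so the layer transit time is t_i = b_i·n_i / q:
  layer 1 (clean gravel): t_1 = 4.72 × 0.29 / 0.01512 = 90.55 d
  layer 2 (silt): t_2 = 13.7 × 0.09 / 0.01512 = 81.57 d
  layer 3 (fractured sandstone): t_3 = 5.38 × 0.15 / 0.01512 = 53.39 d
  layer 4 (silty sand): t_4 = 6.85 × 0.17 / 0.01512 = 77.04 d
Total t = Σ t_i = 302.5 days = 0.8283 years.

0.828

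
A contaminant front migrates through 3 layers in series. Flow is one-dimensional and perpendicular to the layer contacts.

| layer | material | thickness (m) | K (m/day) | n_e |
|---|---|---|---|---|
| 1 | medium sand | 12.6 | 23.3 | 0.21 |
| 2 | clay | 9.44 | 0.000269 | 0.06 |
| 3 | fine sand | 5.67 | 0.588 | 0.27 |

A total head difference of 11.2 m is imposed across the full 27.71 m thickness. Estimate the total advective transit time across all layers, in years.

40.7

With flow normal to the layers, continuity requires the same specific discharge q through every layer.
Σ(b_i/K_i) = 12.6/23.3 + 9.44/0.000269 + 5.67/0.588 = 35103 d.
q = Δh / Σ(b_i/K_i) = 11.2 / 35103 = 0.0003191 m/day.
In each layer the seepage velocity is v_i = q/n_i, so the layer transit time is t_i = b_i·n_i / q:
  layer 1 (medium sand): t_1 = 12.6 × 0.21 / 0.0003191 = 8293 d
  layer 2 (clay): t_2 = 9.44 × 0.06 / 0.0003191 = 1775 d
  layer 3 (fine sand): t_3 = 5.67 × 0.27 / 0.0003191 = 4798 d
Total t = Σ t_i = 14866 days = 40.70 years.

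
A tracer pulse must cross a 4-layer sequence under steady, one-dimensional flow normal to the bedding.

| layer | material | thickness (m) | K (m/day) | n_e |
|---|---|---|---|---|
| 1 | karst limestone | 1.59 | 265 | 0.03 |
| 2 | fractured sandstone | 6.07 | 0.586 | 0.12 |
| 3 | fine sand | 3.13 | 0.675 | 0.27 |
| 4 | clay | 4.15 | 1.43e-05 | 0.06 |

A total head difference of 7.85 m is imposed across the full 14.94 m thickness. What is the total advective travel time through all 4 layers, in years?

189

With flow normal to the layers, continuity requires the same specific discharge q through every layer.
Σ(b_i/K_i) = 1.59/265 + 6.07/0.586 + 3.13/0.675 + 4.15/1.43e-05 = 2.902e+05 d.
q = Δh / Σ(b_i/K_i) = 7.85 / 2.902e+05 = 2.705e-05 m/day.
In each layer the seepage velocity is v_i = q/n_i, so the layer transit time is t_i = b_i·n_i / q:
  layer 1 (karst limestone): t_1 = 1.59 × 0.03 / 2.705e-05 = 1764 d
  layer 2 (fractured sandstone): t_2 = 6.07 × 0.12 / 2.705e-05 = 26930 d
  layer 3 (fine sand): t_3 = 3.13 × 0.27 / 2.705e-05 = 31244 d
  layer 4 (clay): t_4 = 4.15 × 0.06 / 2.705e-05 = 9206 d
Total t = Σ t_i = 69144 days = 189.3 years.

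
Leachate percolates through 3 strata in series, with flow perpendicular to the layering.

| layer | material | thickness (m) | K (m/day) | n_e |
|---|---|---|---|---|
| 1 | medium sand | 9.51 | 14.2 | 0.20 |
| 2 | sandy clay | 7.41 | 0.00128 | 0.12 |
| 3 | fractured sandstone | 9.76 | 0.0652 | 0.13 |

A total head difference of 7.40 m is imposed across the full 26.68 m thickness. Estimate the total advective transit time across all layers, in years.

8.92

With flow normal to the layers, continuity requires the same specific discharge q through every layer.
Σ(b_i/K_i) = 9.51/14.2 + 7.41/0.00128 + 9.76/0.0652 = 5939 d.
q = Δh / Σ(b_i/K_i) = 7.40 / 5939 = 0.001246 m/day.
In each layer the seepage velocity is v_i = q/n_i, so the layer transit time is t_i = b_i·n_i / q:
  layer 1 (medium sand): t_1 = 9.51 × 0.20 / 0.001246 = 1527 d
  layer 2 (sandy clay): t_2 = 7.41 × 0.12 / 0.001246 = 713.7 d
  layer 3 (fractured sandstone): t_3 = 9.76 × 0.13 / 0.001246 = 1018 d
Total t = Σ t_i = 3259 days = 8.922 years.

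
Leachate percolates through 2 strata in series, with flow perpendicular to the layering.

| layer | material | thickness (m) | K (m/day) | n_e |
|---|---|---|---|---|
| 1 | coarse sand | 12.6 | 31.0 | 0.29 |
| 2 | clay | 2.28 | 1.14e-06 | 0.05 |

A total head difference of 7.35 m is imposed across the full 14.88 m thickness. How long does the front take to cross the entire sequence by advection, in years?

With flow normal to the layers, continuity requires the same specific discharge q through every layer.
Σ(b_i/K_i) = 12.6/31.0 + 2.28/1.14e-06 = 2.000e+06 d.
q = Δh / Σ(b_i/K_i) = 7.35 / 2.000e+06 = 3.675e-06 m/day.
In each layer the seepage velocity is v_i = q/n_i, so the layer transit time is t_i = b_i·n_i / q:
  layer 1 (coarse sand): t_1 = 12.6 × 0.29 / 3.675e-06 = 9.943e+05 d
  layer 2 (clay): t_2 = 2.28 × 0.05 / 3.675e-06 = 31020 d
Total t = Σ t_i = 1.025e+06 days = 2807 years.

2810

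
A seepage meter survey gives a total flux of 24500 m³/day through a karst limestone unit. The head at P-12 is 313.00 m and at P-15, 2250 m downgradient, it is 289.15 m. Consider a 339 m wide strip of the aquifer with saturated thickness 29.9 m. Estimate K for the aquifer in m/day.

Cross-sectional area A = 339 × 29.9 = 10136 m².
Hydraulic gradient i = (313.00 − 289.15) / 2250 = 23.85 / 2250 = 0.01060.
From Q = K·A·i, K = Q / (A·i) = 24500 / (10136 × 0.01060) = 228.0 m/day.

228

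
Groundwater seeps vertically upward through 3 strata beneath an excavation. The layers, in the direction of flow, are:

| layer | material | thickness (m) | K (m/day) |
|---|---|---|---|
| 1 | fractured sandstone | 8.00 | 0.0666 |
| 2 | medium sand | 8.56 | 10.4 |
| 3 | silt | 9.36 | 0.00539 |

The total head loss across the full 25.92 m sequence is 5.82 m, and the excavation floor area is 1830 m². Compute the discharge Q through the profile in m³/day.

Flow is perpendicular to layering, so the layers act in series and the equivalent K is the thickness-weighted harmonic mean.
Total thickness L = 8.00 + 8.56 + 9.36 = 25.92 m.
Σ(b_i/K_i) = 8.00/0.0666 + 8.56/10.4 + 9.36/0.00539 = 1857 d.
K_eq = L / Σ(b_i/K_i) = 25.92 / 1857 = 0.01395 m/day.
Q = K_eq · A · (Δh/L) = 0.01395 × 1830 × (5.82/25.92) = 5.734 m³/day.

5.73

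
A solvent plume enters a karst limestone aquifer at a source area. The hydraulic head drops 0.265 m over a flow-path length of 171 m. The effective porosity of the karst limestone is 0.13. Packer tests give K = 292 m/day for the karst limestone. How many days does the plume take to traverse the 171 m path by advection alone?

49.1

Hydraulic gradient i = Δh / L = 0.265 / 171 = 0.001550.
Darcy flux q = K · i = 292.0 × 0.001550 = 0.4525 m/day.
Seepage velocity v = q / n_e = 0.4525 / 0.13 = 3.481 m/day.
Travel time t = L / v = 171 / 3.481 = 49.13 days.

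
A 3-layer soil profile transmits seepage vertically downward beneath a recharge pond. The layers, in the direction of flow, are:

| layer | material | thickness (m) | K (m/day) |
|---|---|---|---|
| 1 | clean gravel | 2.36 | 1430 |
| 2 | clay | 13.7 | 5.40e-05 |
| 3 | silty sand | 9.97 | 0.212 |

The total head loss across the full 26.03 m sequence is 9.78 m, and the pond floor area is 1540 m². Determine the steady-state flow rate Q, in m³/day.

0.0594

Flow is perpendicular to layering, so the layers act in series and the equivalent K is the thickness-weighted harmonic mean.
Total thickness L = 2.36 + 13.7 + 9.97 = 26.03 m.
Σ(b_i/K_i) = 2.36/1430 + 13.7/5.40e-05 + 9.97/0.212 = 2.538e+05 d.
K_eq = L / Σ(b_i/K_i) = 26.03 / 2.538e+05 = 0.0001026 m/day.
Q = K_eq · A · (Δh/L) = 0.0001026 × 1540 × (9.78/26.03) = 0.05935 m³/day.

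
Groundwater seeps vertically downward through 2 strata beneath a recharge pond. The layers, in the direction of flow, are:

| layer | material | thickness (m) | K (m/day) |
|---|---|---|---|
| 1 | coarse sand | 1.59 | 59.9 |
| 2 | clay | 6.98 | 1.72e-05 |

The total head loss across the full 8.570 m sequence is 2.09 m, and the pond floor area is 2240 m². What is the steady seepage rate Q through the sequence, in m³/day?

0.0115

Flow is perpendicular to layering, so the layers act in series and the equivalent K is the thickness-weighted harmonic mean.
Total thickness L = 1.59 + 6.98 = 8.570 m.
Σ(b_i/K_i) = 1.59/59.9 + 6.98/1.72e-05 = 4.058e+05 d.
K_eq = L / Σ(b_i/K_i) = 8.570 / 4.058e+05 = 2.112e-05 m/day.
Q = K_eq · A · (Δh/L) = 2.112e-05 × 2240 × (2.09/8.570) = 0.01154 m³/day.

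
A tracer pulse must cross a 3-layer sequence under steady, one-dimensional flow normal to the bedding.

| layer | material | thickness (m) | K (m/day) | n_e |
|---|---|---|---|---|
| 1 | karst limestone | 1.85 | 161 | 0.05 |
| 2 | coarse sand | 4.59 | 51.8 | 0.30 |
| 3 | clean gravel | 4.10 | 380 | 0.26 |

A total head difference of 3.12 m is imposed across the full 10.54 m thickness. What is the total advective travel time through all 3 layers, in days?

With flow normal to the layers, continuity requires the same specific discharge q through every layer.
Σ(b_i/K_i) = 1.85/161 + 4.59/51.8 + 4.10/380 = 0.1109 d.
q = Δh / Σ(b_i/K_i) = 3.12 / 0.1109 = 28.14 m/day.
In each layer the seepage velocity is v_i = q/n_i, so the layer transit time is t_i = b_i·n_i / q:
  layer 1 (karst limestone): t_1 = 1.85 × 0.05 / 28.14 = 0.003288 d
  layer 2 (coarse sand): t_2 = 4.59 × 0.30 / 28.14 = 0.04894 d
  layer 3 (clean gravel): t_3 = 4.10 × 0.26 / 28.14 = 0.03789 d
Total t = Σ t_i = 0.09012 days.

0.0901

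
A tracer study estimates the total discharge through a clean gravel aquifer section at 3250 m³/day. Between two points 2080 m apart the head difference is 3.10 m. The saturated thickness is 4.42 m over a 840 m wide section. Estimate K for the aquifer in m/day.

587

Cross-sectional area A = 840 × 4.42 = 3713 m².
Hydraulic gradient i = Δh / L = 3.10 / 2080 = 0.001490.
From Q = K·A·i, K = Q / (A·i) = 3250 / (3713 × 0.001490) = 587.3 m/day.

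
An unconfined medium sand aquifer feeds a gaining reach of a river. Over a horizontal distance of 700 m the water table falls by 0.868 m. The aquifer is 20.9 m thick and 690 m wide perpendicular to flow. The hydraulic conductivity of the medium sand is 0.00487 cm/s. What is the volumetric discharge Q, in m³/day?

Convert K: 0.00487 cm/s × 864 = 4.208 m/day.
Cross-sectional area A = 690 × 20.9 = 14421 m².
Hydraulic gradient i = Δh / L = 0.868 / 700 = 0.001240.
Darcy's law: Q = K · A · i = 4.208 × 14421 × 0.001240 = 75.24 m³/day.

75.2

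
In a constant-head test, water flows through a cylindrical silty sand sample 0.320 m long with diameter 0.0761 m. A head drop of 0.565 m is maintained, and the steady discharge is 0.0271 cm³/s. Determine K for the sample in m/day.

Cross-sectional area A = π·(d/2)² = π × (0.0761/2)² = 0.004548 m².
Convert discharge: 0.0271 cm³/s = 2.710e-08 m³/s.
Darcy's law rearranged: K = Q·L / (A·Δh) = 2.710e-08 × 0.320 / (0.004548 × 0.565) = 3.375e-06 m/s = 0.2916 m/day.

0.292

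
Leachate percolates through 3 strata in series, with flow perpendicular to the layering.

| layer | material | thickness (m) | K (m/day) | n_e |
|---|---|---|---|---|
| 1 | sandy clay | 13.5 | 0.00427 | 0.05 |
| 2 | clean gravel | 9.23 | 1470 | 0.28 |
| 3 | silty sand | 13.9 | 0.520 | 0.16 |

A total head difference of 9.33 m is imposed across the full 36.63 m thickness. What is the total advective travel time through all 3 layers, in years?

5.13

With flow normal to the layers, continuity requires the same specific discharge q through every layer.
Σ(b_i/K_i) = 13.5/0.00427 + 9.23/1470 + 13.9/0.520 = 3188 d.
q = Δh / Σ(b_i/K_i) = 9.33 / 3188 = 0.002926 m/day.
In each layer the seepage velocity is v_i = q/n_i, so the layer transit time is t_i = b_i·n_i / q:
  layer 1 (sandy clay): t_1 = 13.5 × 0.05 / 0.002926 = 230.7 d
  layer 2 (clean gravel): t_2 = 9.23 × 0.28 / 0.002926 = 883.2 d
  layer 3 (silty sand): t_3 = 13.9 × 0.16 / 0.002926 = 760.0 d
Total t = Σ t_i = 1874 days = 5.130 years.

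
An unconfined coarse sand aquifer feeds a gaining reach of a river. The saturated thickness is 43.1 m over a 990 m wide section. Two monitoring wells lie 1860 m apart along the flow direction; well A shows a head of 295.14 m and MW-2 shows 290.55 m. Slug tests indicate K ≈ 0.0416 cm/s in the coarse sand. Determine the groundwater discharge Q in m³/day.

Convert K: 0.0416 cm/s × 864 = 35.94 m/day.
Cross-sectional area A = 990 × 43.1 = 42669 m².
Hydraulic gradient i = (295.14 − 290.55) / 1860 = 4.59 / 1860 = 0.002468.
Darcy's law: Q = K · A · i = 35.94 × 42669 × 0.002468 = 3785 m³/day.

3780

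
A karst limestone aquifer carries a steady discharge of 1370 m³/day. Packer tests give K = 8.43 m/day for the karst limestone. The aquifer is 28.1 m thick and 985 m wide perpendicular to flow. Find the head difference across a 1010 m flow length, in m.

5.93

Cross-sectional area A = 985 × 28.1 = 27678 m².
From Q = K·A·i, i = Q / (K·A) = 1370 / (8.430 × 27678) = 0.005872.
Head loss Δh = i · L = 0.005872 × 1010 = 5.930 m.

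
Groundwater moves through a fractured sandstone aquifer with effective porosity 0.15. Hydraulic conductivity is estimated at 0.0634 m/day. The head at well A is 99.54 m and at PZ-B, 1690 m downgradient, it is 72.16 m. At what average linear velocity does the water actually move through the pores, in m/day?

Hydraulic gradient i = (99.54 − 72.16) / 1690 = 27.38 / 1690 = 0.01620.
Darcy flux q = K · i = 0.06340 × 0.01620 = 0.001027 m/day.
Seepage velocity v = q / n_e = 0.001027 / 0.15 = 0.006848 m/day.

0.00685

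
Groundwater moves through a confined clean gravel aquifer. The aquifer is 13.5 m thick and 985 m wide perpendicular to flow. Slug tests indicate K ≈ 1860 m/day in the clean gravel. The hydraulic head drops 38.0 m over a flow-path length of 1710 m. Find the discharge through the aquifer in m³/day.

550000

Cross-sectional area A = 985 × 13.5 = 13298 m².
Hydraulic gradient i = Δh / L = 38.0 / 1710 = 0.02222.
Darcy's law: Q = K · A · i = 1860 × 13298 × 0.02222 = 5.496e+05 m³/day.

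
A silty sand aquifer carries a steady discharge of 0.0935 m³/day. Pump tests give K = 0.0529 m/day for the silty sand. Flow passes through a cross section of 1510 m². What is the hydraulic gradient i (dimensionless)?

0.00117

From Q = K·A·i, i = Q / (K·A) = 0.0935 / (0.05290 × 1510) = 0.001171.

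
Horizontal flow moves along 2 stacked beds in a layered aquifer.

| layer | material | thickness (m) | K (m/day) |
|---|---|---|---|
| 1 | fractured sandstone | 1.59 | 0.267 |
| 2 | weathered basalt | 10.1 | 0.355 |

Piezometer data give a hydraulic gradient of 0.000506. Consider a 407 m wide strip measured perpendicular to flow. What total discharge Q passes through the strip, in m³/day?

0.826

Flow is parallel to layering, so each bed carries its own Darcy discharge and the transmissivities add.
Σ(K_i·b_i) = 0.267×1.59 + 0.355×10.1 = 4.010 m²/day.
Hydraulic gradient i = 0.000506.
Q = Σ(K_i·b_i) · W · i = 4.010 × 407 × 0.0005060 = 0.8258 m³/day.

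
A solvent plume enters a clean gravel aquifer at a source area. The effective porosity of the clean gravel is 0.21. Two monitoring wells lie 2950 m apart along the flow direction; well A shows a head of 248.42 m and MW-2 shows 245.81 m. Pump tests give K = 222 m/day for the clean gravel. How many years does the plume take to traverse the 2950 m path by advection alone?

Hydraulic gradient i = (248.42 − 245.81) / 2950 = 2.61 / 2950 = 0.0008847.
Darcy flux q = K · i = 222.0 × 0.0008847 = 0.1964 m/day.
Seepage velocity v = q / n_e = 0.1964 / 0.21 = 0.9353 m/day.
Travel time t = L / v = 2950 / 0.9353 = 3154 days = 8.635 years.

8.64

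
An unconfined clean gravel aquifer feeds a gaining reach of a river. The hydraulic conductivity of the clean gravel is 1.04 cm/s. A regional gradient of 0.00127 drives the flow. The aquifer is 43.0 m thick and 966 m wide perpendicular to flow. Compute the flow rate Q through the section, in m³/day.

47400

Convert K: 1.04 cm/s × 864 = 898.6 m/day.
Cross-sectional area A = 966 × 43.0 = 41538 m².
Hydraulic gradient i = 0.00127.
Darcy's law: Q = K · A · i = 898.6 × 41538 × 0.001270 = 47402 m³/day.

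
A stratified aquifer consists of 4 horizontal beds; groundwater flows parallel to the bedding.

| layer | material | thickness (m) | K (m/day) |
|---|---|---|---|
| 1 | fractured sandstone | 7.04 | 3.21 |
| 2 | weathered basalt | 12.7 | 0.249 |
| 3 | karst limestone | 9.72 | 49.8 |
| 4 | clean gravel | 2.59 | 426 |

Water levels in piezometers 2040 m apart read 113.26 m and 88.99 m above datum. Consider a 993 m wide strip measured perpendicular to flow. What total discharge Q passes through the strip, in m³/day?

19100

Flow is parallel to layering, so each bed carries its own Darcy discharge and the transmissivities add.
Σ(K_i·b_i) = 3.21×7.04 + 0.249×12.7 + 49.8×9.72 + 426×2.59 = 1613 m²/day.
Hydraulic gradient i = (113.26 − 88.99) / 2040 = 24.27 / 2040 = 0.01190.
Q = Σ(K_i·b_i) · W · i = 1613 × 993 × 0.01190 = 19057 m³/day.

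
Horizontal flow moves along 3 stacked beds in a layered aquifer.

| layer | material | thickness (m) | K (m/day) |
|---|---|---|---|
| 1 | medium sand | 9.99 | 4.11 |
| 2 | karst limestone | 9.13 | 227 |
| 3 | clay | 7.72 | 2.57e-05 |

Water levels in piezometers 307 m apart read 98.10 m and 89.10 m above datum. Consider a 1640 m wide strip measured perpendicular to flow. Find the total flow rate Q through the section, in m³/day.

102000

Flow is parallel to layering, so each bed carries its own Darcy discharge and the transmissivities add.
Σ(K_i·b_i) = 4.11×9.99 + 227×9.13 + 2.57e-05×7.72 = 2114 m²/day.
Hydraulic gradient i = (98.10 − 89.10) / 307 = 9 / 307 = 0.02932.
Q = Σ(K_i·b_i) · W · i = 2114 × 1640 × 0.02932 = 1.016e+05 m³/day.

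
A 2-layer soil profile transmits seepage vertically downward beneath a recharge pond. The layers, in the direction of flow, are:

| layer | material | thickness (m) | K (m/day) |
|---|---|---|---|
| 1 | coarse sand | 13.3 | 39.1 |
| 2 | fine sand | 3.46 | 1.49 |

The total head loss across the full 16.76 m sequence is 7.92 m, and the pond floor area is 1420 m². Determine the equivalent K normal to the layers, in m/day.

Flow is perpendicular to layering, so the layers act in series and the equivalent K is the thickness-weighted harmonic mean.
Total thickness L = 13.3 + 3.46 = 16.76 m.
Σ(b_i/K_i) = 13.3/39.1 + 3.46/1.49 = 2.662 d.
K_eq = L / Σ(b_i/K_i) = 16.76 / 2.662 = 6.295 m/day.

6.30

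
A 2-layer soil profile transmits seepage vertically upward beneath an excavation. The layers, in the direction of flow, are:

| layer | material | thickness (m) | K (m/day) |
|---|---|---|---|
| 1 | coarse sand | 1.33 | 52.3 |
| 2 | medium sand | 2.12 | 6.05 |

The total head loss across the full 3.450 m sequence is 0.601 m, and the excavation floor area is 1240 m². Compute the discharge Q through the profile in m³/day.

Flow is perpendicular to layering, so the layers act in series and the equivalent K is the thickness-weighted harmonic mean.
Total thickness L = 1.33 + 2.12 = 3.450 m.
Σ(b_i/K_i) = 1.33/52.3 + 2.12/6.05 = 0.3758 d.
K_eq = L / Σ(b_i/K_i) = 3.450 / 0.3758 = 9.179 m/day.
Q = K_eq · A · (Δh/L) = 9.179 × 1240 × (0.601/3.450) = 1983 m³/day.

1980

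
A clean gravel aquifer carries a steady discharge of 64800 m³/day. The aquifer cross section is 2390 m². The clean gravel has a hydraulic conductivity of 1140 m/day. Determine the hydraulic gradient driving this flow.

From Q = K·A·i, i = Q / (K·A) = 64800 / (1140 × 2390) = 0.02378.

0.0238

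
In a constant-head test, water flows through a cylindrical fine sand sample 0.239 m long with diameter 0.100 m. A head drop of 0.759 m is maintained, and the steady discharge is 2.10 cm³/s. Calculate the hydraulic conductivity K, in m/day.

7.27

Cross-sectional area A = π·(d/2)² = π × (0.100/2)² = 0.007854 m².
Convert discharge: 2.10 cm³/s = 2.100e-06 m³/s.
Darcy's law rearranged: K = Q·L / (A·Δh) = 2.100e-06 × 0.239 / (0.007854 × 0.759) = 8.419e-05 m/s = 7.274 m/day.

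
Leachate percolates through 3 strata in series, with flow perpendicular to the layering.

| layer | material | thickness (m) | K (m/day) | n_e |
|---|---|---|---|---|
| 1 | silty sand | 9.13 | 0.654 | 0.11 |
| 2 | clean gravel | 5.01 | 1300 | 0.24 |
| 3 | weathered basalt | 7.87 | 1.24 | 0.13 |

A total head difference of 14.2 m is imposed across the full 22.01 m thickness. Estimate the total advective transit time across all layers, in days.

4.62

With flow normal to the layers, continuity requires the same specific discharge q through every layer.
Σ(b_i/K_i) = 9.13/0.654 + 5.01/1300 + 7.87/1.24 = 20.31 d.
q = Δh / Σ(b_i/K_i) = 14.2 / 20.31 = 0.6991 m/day.
In each layer the seepage velocity is v_i = q/n_i, so the layer transit time is t_i = b_i·n_i / q:
  layer 1 (silty sand): t_1 = 9.13 × 0.11 / 0.6991 = 1.436 d
  layer 2 (clean gravel): t_2 = 5.01 × 0.24 / 0.6991 = 1.720 d
  layer 3 (weathered basalt): t_3 = 7.87 × 0.13 / 0.6991 = 1.463 d
Total t = Σ t_i = 4.620 days.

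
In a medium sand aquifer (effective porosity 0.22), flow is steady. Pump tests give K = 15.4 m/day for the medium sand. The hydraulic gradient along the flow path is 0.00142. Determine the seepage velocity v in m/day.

0.0994

Hydraulic gradient i = 0.00142.
Darcy flux q = K · i = 15.40 × 0.001420 = 0.02187 m/day.
Seepage velocity v = q / n_e = 0.02187 / 0.22 = 0.09940 m/day.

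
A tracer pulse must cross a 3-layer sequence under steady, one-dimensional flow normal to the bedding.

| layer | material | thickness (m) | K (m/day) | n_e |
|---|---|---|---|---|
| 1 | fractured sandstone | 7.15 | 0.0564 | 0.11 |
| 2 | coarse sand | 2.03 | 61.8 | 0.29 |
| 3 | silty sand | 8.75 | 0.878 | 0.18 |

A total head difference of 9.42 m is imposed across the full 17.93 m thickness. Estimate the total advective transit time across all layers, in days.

42.8

With flow normal to the layers, continuity requires the same specific discharge q through every layer.
Σ(b_i/K_i) = 7.15/0.0564 + 2.03/61.8 + 8.75/0.878 = 136.8 d.
q = Δh / Σ(b_i/K_i) = 9.42 / 136.8 = 0.06887 m/day.
In each layer the seepage velocity is v_i = q/n_i, so the layer transit time is t_i = b_i·n_i / q:
  layer 1 (fractured sandstone): t_1 = 7.15 × 0.11 / 0.06887 = 11.42 d
  layer 2 (coarse sand): t_2 = 2.03 × 0.29 / 0.06887 = 8.548 d
  layer 3 (silty sand): t_3 = 8.75 × 0.18 / 0.06887 = 22.87 d
Total t = Σ t_i = 42.83 days.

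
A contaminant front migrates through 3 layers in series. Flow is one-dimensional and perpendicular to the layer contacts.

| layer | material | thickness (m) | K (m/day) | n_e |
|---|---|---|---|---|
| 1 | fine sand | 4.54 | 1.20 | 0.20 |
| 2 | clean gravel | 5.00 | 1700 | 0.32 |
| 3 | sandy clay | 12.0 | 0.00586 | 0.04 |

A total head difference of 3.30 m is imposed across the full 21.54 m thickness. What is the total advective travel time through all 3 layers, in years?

5.09

With flow normal to the layers, continuity requires the same specific discharge q through every layer.
Σ(b_i/K_i) = 4.54/1.20 + 5.00/1700 + 12.0/0.00586 = 2052 d.
q = Δh / Σ(b_i/K_i) = 3.30 / 2052 = 0.001609 m/day.
In each layer the seepage velocity is v_i = q/n_i, so the layer transit time is t_i = b_i·n_i / q:
  layer 1 (fine sand): t_1 = 4.54 × 0.20 / 0.001609 = 564.5 d
  layer 2 (clean gravel): t_2 = 5.00 × 0.32 / 0.001609 = 994.7 d
  layer 3 (sandy clay): t_3 = 12.0 × 0.04 / 0.001609 = 298.4 d
Total t = Σ t_i = 1858 days = 5.086 years.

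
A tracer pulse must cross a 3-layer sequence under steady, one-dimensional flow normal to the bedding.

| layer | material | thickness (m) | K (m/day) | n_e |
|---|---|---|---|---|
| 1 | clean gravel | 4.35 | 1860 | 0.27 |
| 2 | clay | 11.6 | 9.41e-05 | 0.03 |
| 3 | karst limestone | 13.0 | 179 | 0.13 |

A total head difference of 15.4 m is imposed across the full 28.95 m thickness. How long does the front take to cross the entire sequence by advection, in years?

70.4

With flow normal to the layers, continuity requires the same specific discharge q through every layer.
Σ(b_i/K_i) = 4.35/1860 + 11.6/9.41e-05 + 13.0/179 = 1.233e+05 d.
q = Δh / Σ(b_i/K_i) = 15.4 / 1.233e+05 = 0.0001249 m/day.
In each layer the seepage velocity is v_i = q/n_i, so the layer transit time is t_i = b_i·n_i / q:
  layer 1 (clean gravel): t_1 = 4.35 × 0.27 / 0.0001249 = 9402 d
  layer 2 (clay): t_2 = 11.6 × 0.03 / 0.0001249 = 2786 d
  layer 3 (karst limestone): t_3 = 13.0 × 0.13 / 0.0001249 = 13528 d
Total t = Σ t_i = 25715 days = 70.40 years.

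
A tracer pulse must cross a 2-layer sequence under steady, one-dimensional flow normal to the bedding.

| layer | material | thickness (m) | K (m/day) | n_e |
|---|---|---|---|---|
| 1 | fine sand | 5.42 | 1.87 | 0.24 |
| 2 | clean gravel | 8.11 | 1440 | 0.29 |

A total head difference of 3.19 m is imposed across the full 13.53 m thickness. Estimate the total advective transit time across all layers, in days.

3.33

With flow normal to the layers, continuity requires the same specific discharge q through every layer.
Σ(b_i/K_i) = 5.42/1.87 + 8.11/1440 = 2.904 d.
q = Δh / Σ(b_i/K_i) = 3.19 / 2.904 = 1.098 m/day.
In each layer the seepage velocity is v_i = q/n_i, so the layer transit time is t_i = b_i·n_i / q:
  layer 1 (fine sand): t_1 = 5.42 × 0.24 / 1.098 = 1.184 d
  layer 2 (clean gravel): t_2 = 8.11 × 0.29 / 1.098 = 2.141 d
Total t = Σ t_i = 3.325 days.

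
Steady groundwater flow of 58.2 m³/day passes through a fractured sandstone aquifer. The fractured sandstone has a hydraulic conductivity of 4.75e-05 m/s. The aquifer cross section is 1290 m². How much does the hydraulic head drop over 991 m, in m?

Convert K: 4.75e-05 m/s × 86400 = 4.104 m/day.
From Q = K·A·i, i = Q / (K·A) = 58.2 / (4.104 × 1290) = 0.01099.
Head loss Δh = i · L = 0.01099 × 991 = 10.89 m.

10.9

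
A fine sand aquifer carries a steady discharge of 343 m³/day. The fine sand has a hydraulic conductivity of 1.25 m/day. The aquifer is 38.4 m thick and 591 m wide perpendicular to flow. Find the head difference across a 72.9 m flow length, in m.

0.881

Cross-sectional area A = 591 × 38.4 = 22694 m².
From Q = K·A·i, i = Q / (K·A) = 343 / (1.250 × 22694) = 0.01209.
Head loss Δh = i · L = 0.01209 × 72.9 = 0.8814 m.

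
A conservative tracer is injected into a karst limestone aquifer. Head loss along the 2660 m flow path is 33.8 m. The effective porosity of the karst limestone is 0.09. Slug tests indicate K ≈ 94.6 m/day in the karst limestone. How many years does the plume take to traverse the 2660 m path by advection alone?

Hydraulic gradient i = Δh / L = 33.8 / 2660 = 0.01271.
Darcy flux q = K · i = 94.60 × 0.01271 = 1.202 m/day.
Seepage velocity v = q / n_e = 1.202 / 0.09 = 13.36 m/day.
Travel time t = L / v = 2660 / 13.36 = 199.2 days = 0.5453 years.

0.545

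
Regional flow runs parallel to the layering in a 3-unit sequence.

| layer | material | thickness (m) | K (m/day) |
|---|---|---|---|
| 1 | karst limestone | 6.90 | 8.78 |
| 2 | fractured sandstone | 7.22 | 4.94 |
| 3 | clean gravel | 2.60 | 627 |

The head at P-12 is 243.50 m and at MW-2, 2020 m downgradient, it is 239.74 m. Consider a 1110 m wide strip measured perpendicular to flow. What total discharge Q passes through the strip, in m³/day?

3570

Flow is parallel to layering, so each bed carries its own Darcy discharge and the transmissivities add.
Σ(K_i·b_i) = 8.78×6.90 + 4.94×7.22 + 627×2.60 = 1726 m²/day.
Hydraulic gradient i = (243.50 − 239.74) / 2020 = 3.76 / 2020 = 0.001861.
Q = Σ(K_i·b_i) · W · i = 1726 × 1110 × 0.001861 = 3567 m³/day.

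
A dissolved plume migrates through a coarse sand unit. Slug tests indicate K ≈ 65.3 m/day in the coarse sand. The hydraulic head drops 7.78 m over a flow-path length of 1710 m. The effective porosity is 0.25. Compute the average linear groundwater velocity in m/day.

1.19

Hydraulic gradient i = Δh / L = 7.78 / 1710 = 0.004550.
Darcy flux q = K · i = 65.30 × 0.004550 = 0.2971 m/day.
Seepage velocity v = q / n_e = 0.2971 / 0.25 = 1.188 m/day.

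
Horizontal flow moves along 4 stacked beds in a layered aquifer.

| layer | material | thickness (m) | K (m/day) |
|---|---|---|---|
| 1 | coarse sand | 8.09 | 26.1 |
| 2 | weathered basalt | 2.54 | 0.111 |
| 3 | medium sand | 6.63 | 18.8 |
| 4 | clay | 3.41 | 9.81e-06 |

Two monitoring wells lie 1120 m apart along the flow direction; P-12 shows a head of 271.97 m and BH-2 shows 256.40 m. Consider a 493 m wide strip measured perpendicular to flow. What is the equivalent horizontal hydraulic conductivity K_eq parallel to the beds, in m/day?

16.3

Flow is parallel to layering, so each bed carries its own Darcy discharge and the transmissivities add.
Σ(K_i·b_i) = 26.1×8.09 + 0.111×2.54 + 18.8×6.63 + 9.81e-06×3.41 = 336.1 m²/day.
Total thickness b = 20.67 m, so K_eq = Σ(K_i·b_i)/b = 16.26 m/day.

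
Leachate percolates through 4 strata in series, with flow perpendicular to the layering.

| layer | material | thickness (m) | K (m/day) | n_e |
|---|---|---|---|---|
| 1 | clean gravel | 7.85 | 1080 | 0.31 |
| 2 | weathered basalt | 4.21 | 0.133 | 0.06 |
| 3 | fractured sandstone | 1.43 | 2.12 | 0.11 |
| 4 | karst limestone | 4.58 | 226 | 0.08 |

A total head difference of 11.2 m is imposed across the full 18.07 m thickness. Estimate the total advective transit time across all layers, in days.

With flow normal to the layers, continuity requires the same specific discharge q through every layer.
Σ(b_i/K_i) = 7.85/1080 + 4.21/0.133 + 1.43/2.12 + 4.58/226 = 32.36 d.
q = Δh / Σ(b_i/K_i) = 11.2 / 32.36 = 0.3461 m/day.
In each layer the seepage velocity is v_i = q/n_i, so the layer transit time is t_i = b_i·n_i / q:
  layer 1 (clean gravel): t_1 = 7.85 × 0.31 / 0.3461 = 7.030 d
  layer 2 (weathered basalt): t_2 = 4.21 × 0.06 / 0.3461 = 0.7297 d
  layer 3 (fractured sandstone): t_3 = 1.43 × 0.11 / 0.3461 = 0.4544 d
  layer 4 (karst limestone): t_4 = 4.58 × 0.08 / 0.3461 = 1.059 d
Total t = Σ t_i = 9.273 days.

9.27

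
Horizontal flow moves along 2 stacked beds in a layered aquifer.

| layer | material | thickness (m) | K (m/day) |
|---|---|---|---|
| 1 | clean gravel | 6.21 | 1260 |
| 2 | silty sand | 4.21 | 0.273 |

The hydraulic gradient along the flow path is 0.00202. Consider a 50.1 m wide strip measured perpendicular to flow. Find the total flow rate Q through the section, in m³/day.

Flow is parallel to layering, so each bed carries its own Darcy discharge and the transmissivities add.
Σ(K_i·b_i) = 1260×6.21 + 0.273×4.21 = 7826 m²/day.
Hydraulic gradient i = 0.00202.
Q = Σ(K_i·b_i) · W · i = 7826 × 50.1 × 0.002020 = 792.0 m³/day.

792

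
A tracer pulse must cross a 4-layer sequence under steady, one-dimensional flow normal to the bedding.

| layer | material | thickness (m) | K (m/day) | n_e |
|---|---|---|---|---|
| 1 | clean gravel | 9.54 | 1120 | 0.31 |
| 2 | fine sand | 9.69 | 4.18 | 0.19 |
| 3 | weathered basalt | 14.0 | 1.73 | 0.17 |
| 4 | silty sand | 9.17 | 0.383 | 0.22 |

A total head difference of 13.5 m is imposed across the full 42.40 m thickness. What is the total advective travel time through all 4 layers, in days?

23.4

With flow normal to the layers, continuity requires the same specific discharge q through every layer.
Σ(b_i/K_i) = 9.54/1120 + 9.69/4.18 + 14.0/1.73 + 9.17/0.383 = 34.36 d.
q = Δh / Σ(b_i/K_i) = 13.5 / 34.36 = 0.3929 m/day.
In each layer the seepage velocity is v_i = q/n_i, so the layer transit time is t_i = b_i·n_i / q:
  layer 1 (clean gravel): t_1 = 9.54 × 0.31 / 0.3929 = 7.528 d
  layer 2 (fine sand): t_2 = 9.69 × 0.19 / 0.3929 = 4.686 d
  layer 3 (weathered basalt): t_3 = 14.0 × 0.17 / 0.3929 = 6.058 d
  layer 4 (silty sand): t_4 = 9.17 × 0.22 / 0.3929 = 5.135 d
Total t = Σ t_i = 23.41 days.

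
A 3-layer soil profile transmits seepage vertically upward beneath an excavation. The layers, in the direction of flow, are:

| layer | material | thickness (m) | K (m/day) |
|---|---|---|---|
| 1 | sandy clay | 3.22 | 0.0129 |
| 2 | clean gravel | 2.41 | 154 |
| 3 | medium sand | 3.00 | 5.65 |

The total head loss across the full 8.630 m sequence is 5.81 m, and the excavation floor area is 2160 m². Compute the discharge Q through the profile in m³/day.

Flow is perpendicular to layering, so the layers act in series and the equivalent K is the thickness-weighted harmonic mean.
Total thickness L = 3.22 + 2.41 + 3.00 = 8.630 m.
Σ(b_i/K_i) = 3.22/0.0129 + 2.41/154 + 3.00/5.65 = 250.2 d.
K_eq = L / Σ(b_i/K_i) = 8.630 / 250.2 = 0.03450 m/day.
Q = K_eq · A · (Δh/L) = 0.03450 × 2160 × (5.81/8.630) = 50.17 m³/day.

50.2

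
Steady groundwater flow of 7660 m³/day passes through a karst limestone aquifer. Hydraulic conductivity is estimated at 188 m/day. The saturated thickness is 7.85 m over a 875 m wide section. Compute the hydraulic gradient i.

Cross-sectional area A = 875 × 7.85 = 6869 m².
From Q = K·A·i, i = Q / (K·A) = 7660 / (188.0 × 6869) = 0.005932.

0.00593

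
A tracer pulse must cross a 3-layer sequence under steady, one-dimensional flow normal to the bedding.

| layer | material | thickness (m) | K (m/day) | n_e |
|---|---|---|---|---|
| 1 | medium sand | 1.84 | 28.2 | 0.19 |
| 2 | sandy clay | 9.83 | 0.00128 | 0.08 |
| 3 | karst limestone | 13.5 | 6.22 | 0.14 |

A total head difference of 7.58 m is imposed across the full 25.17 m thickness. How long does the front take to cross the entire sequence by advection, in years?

8.40

With flow normal to the layers, continuity requires the same specific discharge q through every layer.
Σ(b_i/K_i) = 1.84/28.2 + 9.83/0.00128 + 13.5/6.22 = 7682 d.
q = Δh / Σ(b_i/K_i) = 7.58 / 7682 = 0.0009867 m/day.
In each layer the seepage velocity is v_i = q/n_i, so the layer transit time is t_i = b_i·n_i / q:
  layer 1 (medium sand): t_1 = 1.84 × 0.19 / 0.0009867 = 354.3 d
  layer 2 (sandy clay): t_2 = 9.83 × 0.08 / 0.0009867 = 797.0 d
  layer 3 (karst limestone): t_3 = 13.5 × 0.14 / 0.0009867 = 1915 d
Total t = Σ t_i = 3067 days = 8.396 years.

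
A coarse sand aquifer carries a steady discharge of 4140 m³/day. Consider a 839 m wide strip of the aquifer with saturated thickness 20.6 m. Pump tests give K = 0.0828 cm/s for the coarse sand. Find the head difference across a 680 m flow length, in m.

2.28

Convert K: 0.0828 cm/s × 864 = 71.54 m/day.
Cross-sectional area A = 839 × 20.6 = 17283 m².
From Q = K·A·i, i = Q / (K·A) = 4140 / (71.54 × 17283) = 0.003348.
Head loss Δh = i · L = 0.003348 × 680 = 2.277 m.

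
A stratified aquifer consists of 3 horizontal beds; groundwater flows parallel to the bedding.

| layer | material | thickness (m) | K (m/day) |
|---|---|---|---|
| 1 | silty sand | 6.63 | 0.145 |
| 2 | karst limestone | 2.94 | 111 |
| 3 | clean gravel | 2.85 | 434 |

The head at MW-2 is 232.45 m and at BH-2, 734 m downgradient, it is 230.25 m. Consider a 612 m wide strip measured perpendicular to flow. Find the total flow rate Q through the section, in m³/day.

2870

Flow is parallel to layering, so each bed carries its own Darcy discharge and the transmissivities add.
Σ(K_i·b_i) = 0.145×6.63 + 111×2.94 + 434×2.85 = 1564 m²/day.
Hydraulic gradient i = (232.45 − 230.25) / 734 = 2.2 / 734 = 0.002997.
Q = Σ(K_i·b_i) · W · i = 1564 × 612 × 0.002997 = 2869 m³/day.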